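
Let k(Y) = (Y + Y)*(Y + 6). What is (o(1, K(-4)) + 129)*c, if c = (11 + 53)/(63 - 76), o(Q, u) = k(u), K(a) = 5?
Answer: -15296/13 ≈ -1176.6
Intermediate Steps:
k(Y) = 2*Y*(6 + Y) (k(Y) = (2*Y)*(6 + Y) = 2*Y*(6 + Y))
o(Q, u) = 2*u*(6 + u)
c = -64/13 (c = 64/(-13) = 64*(-1/13) = -64/13 ≈ -4.9231)
(o(1, K(-4)) + 129)*c = (2*5*(6 + 5) + 129)*(-64/13) = (2*5*11 + 129)*(-64/13) = (110 + 129)*(-64/13) = 239*(-64/13) = -15296/13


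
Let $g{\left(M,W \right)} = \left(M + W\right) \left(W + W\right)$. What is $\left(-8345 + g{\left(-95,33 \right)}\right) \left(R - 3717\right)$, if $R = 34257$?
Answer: $-379825980$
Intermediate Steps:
$g{\left(M,W \right)} = 2 W \left(M + W\right)$ ($g{\left(M,W \right)} = \left(M + W\right) 2 W = 2 W \left(M + W\right)$)
$\left(-8345 + g{\left(-95,33 \right)}\right) \left(R - 3717\right) = \left(-8345 + 2 \cdot 33 \left(-95 + 33\right)\right) \left(34257 - 3717\right) = \left(-8345 + 2 \cdot 33 \left(-62\right)\right) 30540 = \left(-8345 - 4092\right) 30540 = \left(-12437\right) 30540 = -379825980$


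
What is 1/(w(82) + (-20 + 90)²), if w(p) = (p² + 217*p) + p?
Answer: 1/29500 ≈ 3.3898e-5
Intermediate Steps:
w(p) = p² + 218*p
1/(w(82) + (-20 + 90)²) = 1/(82*(218 + 82) + (-20 + 90)²) = 1/(82*300 + 70²) = 1/(24600 + 4900) = 1/29500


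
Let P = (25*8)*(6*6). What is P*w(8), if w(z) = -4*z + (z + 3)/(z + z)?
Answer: -225450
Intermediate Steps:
P = 7200 (P = 200*36 = 7200)
w(z) = -4*z + (3 + z)/(2*z) (w(z) = -4*z + (3 + z)/((2*z)) = -4*z + (3 + z)*(1/(2*z)) = -4*z + (3 + z)/(2*z))
P*w(8) = 7200*((½)*(3 - 1*8*(-1 + 8*8))/8) = 7200*((½)*(⅛)*(3 - 1*8*(-1 + 64))) = 7200*((½)*(⅛)*(3 - 1*8*63)) = 7200*((½)*(⅛)*(3 - 504)) = 7200*((½)*(⅛)*(-501)) = 7200*(-501/16) = -225450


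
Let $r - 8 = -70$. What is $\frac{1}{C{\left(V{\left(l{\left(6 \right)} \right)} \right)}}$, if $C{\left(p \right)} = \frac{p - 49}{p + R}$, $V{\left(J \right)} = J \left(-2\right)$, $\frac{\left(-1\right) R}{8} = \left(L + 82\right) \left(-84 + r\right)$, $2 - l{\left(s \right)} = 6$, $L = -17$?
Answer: $- \frac{75928}{41} \approx -1851.9$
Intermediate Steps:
$r = -62$ ($r = 8 - 70 = -62$)
$l{\left(s \right)} = -4$ ($l{\left(s \right)} = 2 - 6 = -4$)
$R = 75920$ ($R = - 8 \left(-17 + 82\right) \left(-84 - 62\right) = - 8 \cdot 65 \left(-146\right) = \left(-8\right) \left(-9490\right) = 75920$)
$V{\left(J \right)} = - 2 J$
$C{\left(p \right)} = \frac{-49 + p}{75920 + p}$ ($C{\left(p \right)} = \frac{p - 49}{p + 75920} = \frac{-49 + p}{75920 + p}$)
$\frac{1}{C{\left(V{\left(l{\left(6 \right)} \right)} \right)}} = \frac{1}{\frac{1}{75920 - -8} \left(-49 - -8\right)} = \frac{1}{\frac{1}{75920 + 8} \left(-49 + 8\right)} = \frac{1}{\frac{1}{75928} \left(-41\right)} = \frac{1}{- \frac{41}{75928}} = - \frac{75928}{41}$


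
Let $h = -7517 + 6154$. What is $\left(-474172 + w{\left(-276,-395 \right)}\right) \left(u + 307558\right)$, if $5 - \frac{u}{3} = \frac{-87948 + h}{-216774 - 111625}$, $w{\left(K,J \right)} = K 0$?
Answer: $- \frac{47894405607359368}{328399} \approx -1.4584 \cdot 10^{11}$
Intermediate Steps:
$h = -1363$
$w{\left(K,J \right)} = 0$
$u = \frac{4658052}{328399}$ ($u = 15 - 3 \frac{-87948 - 1363}{-216774 - 111625} = 15 - 3 \left(- \frac{89311}{-328399}\right) = 15 - 3 \left(\left(-89311\right) \left(- \frac{1}{328399}\right)\right) = 15 - \frac{267933}{328399} = \frac{4658052}{328399} \approx 14.184$)
$\left(-474172 + w{\left(-276,-395 \right)}\right) \left(u + 307558\right) = \left(-474172 + 0\right) \left(\frac{4658052}{328399} + 307558\right) = \left(-474172\right) \frac{101006397694}{328399} = - \frac{47894405607359368}{328399}$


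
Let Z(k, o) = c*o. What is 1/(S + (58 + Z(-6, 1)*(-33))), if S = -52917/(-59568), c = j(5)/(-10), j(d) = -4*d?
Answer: -19856/141209 ≈ -0.14061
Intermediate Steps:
c = 2 (c = -4*5/(-10) = -20*(-⅒) = 2)
Z(k, o) = 2*o
S = 17639/19856 (S = -52917*(-1/59568) = 17639/19856 ≈ 0.88835)
1/(S + (58 + Z(-6, 1)*(-33))) = 1/(17639/19856 + (58 + (2*1)*(-33))) = 1/(17639/19856 + (58 + 2*(-33))) = 1/(17639/19856 + (58 - 66)) = 1/(17639/19856 - 8) = 1/(-141209/19856) = -19856/141209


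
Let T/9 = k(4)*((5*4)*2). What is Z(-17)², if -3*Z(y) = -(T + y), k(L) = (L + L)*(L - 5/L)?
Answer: 62457409/9 ≈ 6.9397e+6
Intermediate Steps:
k(L) = 2*L*(L - 5/L) (k(L) = (2*L)*(L - 5/L) = 2*L*(L - 5/L))
T = 7920 (T = 9*((-10 + 2*4²)*((5*4)*2)) = 9*((-10 + 2*16)*(20*2)) = 9*((-10 + 32)*40) = 9*(22*40) = 9*880 = 7920)
Z(y) = 2640 + y/3 (Z(y) = -(-1)*(7920 + y)/3 = -(-7920 - y)/3 = 2640 + y/3)
Z(-17)² = (2640 + (⅓)*(-17))² = (2640 - 17/3)² = (7903/3)² = 62457409/9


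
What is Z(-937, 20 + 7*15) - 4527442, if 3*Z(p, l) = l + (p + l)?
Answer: -4527671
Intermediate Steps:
Z(p, l) = p/3 + 2*l/3 (Z(p, l) = (l + (p + l))/3 = (l + (l + p))/3 = (p + 2*l)/3 = p/3 + 2*l/3)
Z(-937, 20 + 7*15) - 4527442 = ((1/3)*(-937) + 2*(20 + 7*15)/3) - 4527442 = (-937/3 + 2*(20 + 105)/3) - 4527442 = (-937/3 + (2/3)*125) - 4527442 = (-937/3 + 250/3) - 4527442 = -229 - 4527442 = -4527671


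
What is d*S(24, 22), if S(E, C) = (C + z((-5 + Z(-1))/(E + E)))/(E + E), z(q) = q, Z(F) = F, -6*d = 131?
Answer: -22925/2304 ≈ -9.9501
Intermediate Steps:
d = -131/6 (d = -⅙*131 = -131/6 ≈ -21.833)
S(E, C) = (C - 3/E)/(2*E) (S(E, C) = (C + (-5 - 1)/(E + E))/(E + E) = (C - 6*1/(2*E))/((2*E)) = (C - 3/E)*(1/(2*E)) = (C - 3/E)/(2*E))
d*S(24, 22) = -131*(-3 + 22*24)/(12*24²) = -131*(-3 + 528)/(12*576) = -131*525/(12*576) = -131/6*175/384 = -22925/2304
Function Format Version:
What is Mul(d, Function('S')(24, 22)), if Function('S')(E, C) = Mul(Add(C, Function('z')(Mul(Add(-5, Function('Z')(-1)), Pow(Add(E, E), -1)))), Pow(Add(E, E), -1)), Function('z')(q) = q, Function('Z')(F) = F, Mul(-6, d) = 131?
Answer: Rational(-22925, 2304) ≈ -9.9501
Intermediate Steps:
d = Rational(-131, 6) (d = Mul(Rational(-1, 6), 131) = Rational(-131, 6) ≈ -21.833)
Function('S')(E, C) = Mul(Rational(1, 2), Pow(E, -1), Add(C, Mul(-3, Pow(E, -1)))) (Function('S')(E, C) = Mul(Add(C, Mul(Add(-5, -1), Pow(Add(E, E), -1))), Pow(Add(E, E), -1)) = Mul(Add(C, Mul(-6, Pow(Mul(2, E), -1))), Pow(Mul(2, E), -1)) = Mul(Add(C, Mul(-6, Mul(Rational(1, 2), Pow(E, -1)))), Mul(Rational(1, 2), Pow(E, -1))) = Mul(Add(C, Mul(-3, Pow(E, -1))), Mul(Rational(1, 2), Pow(E, -1))) = Mul(Rational(1, 2), Pow(E, -1), Add(C, Mul(-3, Pow(E, -1)))))
Mul(d, Function('S')(24, 22)) = Mul(Rational(-131, 6), Mul(Rational(1, 2), Pow(24, -2), Add(-3, Mul(22, 24)))) = Mul(Rational(-131, 6), Mul(Rational(1, 2), Rational(1, 576), Add(-3, 528))) = Mul(Rational(-131, 6), Mul(Rational(1, 2), Rational(1, 576), 525)) = Mul(Rational(-131, 6), Rational(175, 384)) = Rational(-22925, 2304)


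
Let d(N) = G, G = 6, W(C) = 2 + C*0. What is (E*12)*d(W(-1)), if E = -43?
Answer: -3096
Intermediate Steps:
W(C) = 2 (W(C) = 2 + 0 = 2)
d(N) = 6
(E*12)*d(W(-1)) = -43*12*6 = -516*6 = -3096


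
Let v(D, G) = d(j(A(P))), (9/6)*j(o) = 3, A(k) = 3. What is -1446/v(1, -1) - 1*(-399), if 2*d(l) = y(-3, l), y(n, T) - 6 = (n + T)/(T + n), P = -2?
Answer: -99/7 ≈ -14.143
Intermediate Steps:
y(n, T) = 7 (y(n, T) = 6 + (n + T)/(T + n) = 6 + (T + n)/(T + n) = 6 + 1 = 7)
j(o) = 2 (j(o) = (2/3)*3 = 2)
d(l) = 7/2 (d(l) = (1/2)*7 = 7/2)
v(D, G) = 7/2
-1446/v(1, -1) - 1*(-399) = -1446/7/2 - 1*(-399) = -1446*2/7 + 399 = -2892/7 + 399 = -99/7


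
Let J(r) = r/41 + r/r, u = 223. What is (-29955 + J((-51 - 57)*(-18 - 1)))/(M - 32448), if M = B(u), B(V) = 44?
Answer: 613031/664282 ≈ 0.92285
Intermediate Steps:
J(r) = 1 + r/41 (J(r) = r*(1/41) + 1 = r/41 + 1 = 1 + r/41)
M = 44
(-29955 + J((-51 - 57)*(-18 - 1)))/(M - 32448) = (-29955 + (1 + ((-51 - 57)*(-18 - 1))/41))/(44 - 32448) = (-29955 + (1 + (-108*(-19))/41))/(-32404) = (-29955 + (1 + (1/41)*2052))*(-1/32404) = (-29955 + (1 + 2052/41))*(-1/32404) = (-29955 + 2093/41)*(-1/32404) = -1226062/41*(-1/32404) = 613031/664282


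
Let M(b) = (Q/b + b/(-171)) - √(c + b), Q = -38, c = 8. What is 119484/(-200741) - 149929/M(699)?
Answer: -2444818293018800167/2713972758618194 + 2938357868641*√707/13519773034 ≈ 4878.1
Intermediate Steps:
M(b) = -√(8 + b) - 38/b - b/171 (M(b) = (-38/b + b/(-171)) - √(8 + b) = (-38/b + b*(-1/171)) - √(8 + b) = (-38/b - b/171) - √(8 + b) = -√(8 + b) - 38/b - b/171)
119484/(-200741) - 149929/M(699) = 119484/(-200741) - 149929/(-√(8 + 699) - 38/699 - 1/171*699) = 119484*(-1/200741) - 149929/(-√707 - 38*1/699 - 233/57) = -119484/200741 - 149929/(-√707 - 38/699 - 233/57) = -119484/200741 - 149929/(-18337/4427 - √707)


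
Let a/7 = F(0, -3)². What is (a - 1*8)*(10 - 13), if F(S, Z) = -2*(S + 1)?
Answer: -60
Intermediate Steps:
F(S, Z) = -2 - 2*S (F(S, Z) = -2*(1 + S) = -2 - 2*S)
a = 28 (a = 7*(-2 - 2*0)² = 7*(-2 + 0)² = 7*(-2)² = 7*4 = 28)
(a - 1*8)*(10 - 13) = (28 - 1*8)*(10 - 13) = (28 - 8)*(-3) = 20*(-3) = -60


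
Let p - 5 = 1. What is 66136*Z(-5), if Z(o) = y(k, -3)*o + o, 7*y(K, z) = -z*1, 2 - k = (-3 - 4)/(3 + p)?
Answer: -472400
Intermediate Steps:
p = 6 (p = 5 + 1 = 6)
k = 25/9 (k = 2 - (-3 - 4)/(3 + 6) = 2 - (-7)/9 = 2 - 1*(-7/9) = 2 + 7/9 = 25/9 ≈ 2.7778)
y(K, z) = -z/7 (y(K, z) = (-z*1)/7 = (-z)/7 = -z/7)
Z(o) = 10*o/7 (Z(o) = (-⅐*(-3))*o + o = 3*o/7 + o = 10*o/7)
66136*Z(-5) = 66136*((10/7)*(-5)) = 66136*(-50/7) = -472400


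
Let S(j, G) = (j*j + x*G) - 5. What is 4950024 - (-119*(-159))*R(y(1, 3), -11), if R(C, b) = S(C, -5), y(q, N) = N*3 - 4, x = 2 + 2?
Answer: 4950024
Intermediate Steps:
x = 4
y(q, N) = -4 + 3*N (y(q, N) = 3*N - 4 = -4 + 3*N)
S(j, G) = -5 + j**2 + 4*G (S(j, G) = (j*j + 4*G) - 5 = (j**2 + 4*G) - 5 = -5 + j**2 + 4*G)
R(C, b) = -25 + C**2 (R(C, b) = -5 + C**2 + 4*(-5) = -5 + C**2 - 20 = -25 + C**2)
4950024 - (-119*(-159))*R(y(1, 3), -11) = 4950024 - (-119*(-159))*(-25 + (-4 + 3*3)**2) = 4950024 - 18921*(-25 + (-4 + 9)**2) = 4950024 - 18921*(-25 + 5**2) = 4950024 - 18921*(-25 + 25) = 4950024 - 18921*0 = 4950024 - 1*0 = 4950024 + 0 = 4950024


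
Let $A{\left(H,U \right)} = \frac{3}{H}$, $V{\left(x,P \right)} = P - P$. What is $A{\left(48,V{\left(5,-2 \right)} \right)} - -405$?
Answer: $\frac{6481}{16} \approx 405.06$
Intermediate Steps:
$V{\left(x,P \right)} = 0$
$A{\left(48,V{\left(5,-2 \right)} \right)} - -405 = \frac{3}{48} - -405 = 3 \cdot \frac{1}{48} + 405 = \frac{1}{16} + 405 = \frac{6481}{16}$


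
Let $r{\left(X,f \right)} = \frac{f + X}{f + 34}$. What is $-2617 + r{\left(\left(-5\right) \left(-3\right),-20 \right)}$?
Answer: $- \frac{36643}{14} \approx -2617.4$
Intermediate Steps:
$r{\left(X,f \right)} = \frac{X + f}{34 + f}$
$-2617 + r{\left(\left(-5\right) \left(-3\right),-20 \right)} = -2617 + \frac{\left(-5\right) \left(-3\right) - 20}{34 - 20} = -2617 + \frac{15 - 20}{14} = -2617 + \frac{1}{14} \left(-5\right) = -2617 - \frac{5}{14} = - \frac{36643}{14}$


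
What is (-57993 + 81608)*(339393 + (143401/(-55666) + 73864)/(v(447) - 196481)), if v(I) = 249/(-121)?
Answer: 2121391572644210830191/264685706740 ≈ 8.0148e+9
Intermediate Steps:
v(I) = -249/121 (v(I) = 249*(-1/121) = -249/121)
(-57993 + 81608)*(339393 + (143401/(-55666) + 73864)/(v(447) - 196481)) = (-57993 + 81608)*(339393 + (143401/(-55666) + 73864)/(-249/121 - 196481)) = 23615*(339393 + (143401*(-1/55666) + 73864)/(-23774450/121)) = 23615*(339393 + (-143401/55666 + 73864)*(-121/23774450)) = 23615*(339393 + (4111570023/55666)*(-121/23774450)) = 23615*(339393 - 497499972783/1323428533700) = 23615*(449161882838071317/1323428533700) = 2121391572644210830191/264685706740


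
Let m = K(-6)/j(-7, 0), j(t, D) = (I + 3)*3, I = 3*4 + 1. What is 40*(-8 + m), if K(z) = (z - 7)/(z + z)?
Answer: -22975/72 ≈ -319.10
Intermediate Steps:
I = 13 (I = 12 + 1 = 13)
j(t, D) = 48 (j(t, D) = (13 + 3)*3 = 16*3 = 48)
K(z) = (-7 + z)/(2*z) (K(z) = (-7 + z)/((2*z)) = (-7 + z)*(1/(2*z)) = (-7 + z)/(2*z))
m = 13/576 (m = ((1/2)*(-7 - 6)/(-6))/48 = ((1/2)*(-1/6)*(-13))*(1/48) = (13/12)*(1/48) = 13/576 ≈ 0.022569)
40*(-8 + m) = 40*(-8 + 13/576) = 40*(-4595/576) = -22975/72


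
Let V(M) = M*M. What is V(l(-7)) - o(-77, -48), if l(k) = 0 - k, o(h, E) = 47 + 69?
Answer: -67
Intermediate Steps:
o(h, E) = 116
l(k) = -k
V(M) = M²
V(l(-7)) - o(-77, -48) = (-1*(-7))² - 1*116 = 7² - 116 = 49 - 116 = -67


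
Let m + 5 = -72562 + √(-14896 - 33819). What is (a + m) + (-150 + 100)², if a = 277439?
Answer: 207372 + I*√48715 ≈ 2.0737e+5 + 220.71*I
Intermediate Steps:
m = -72567 + I*√48715 (m = -5 + (-72562 + √(-14896 - 33819)) = -5 + (-72562 + √(-48715)) = -5 + (-72562 + I*√48715) = -72567 + I*√48715 ≈ -72567.0 + 220.71*I)
(a + m) + (-150 + 100)² = (277439 + (-72567 + I*√48715)) + (-150 + 100)² = (204872 + I*√48715) + (-50)² = (204872 + I*√48715) + 2500 = 207372 + I*√48715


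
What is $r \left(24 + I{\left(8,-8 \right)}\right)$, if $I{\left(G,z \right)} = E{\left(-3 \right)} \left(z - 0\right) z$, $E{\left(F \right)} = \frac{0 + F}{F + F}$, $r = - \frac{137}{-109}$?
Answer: $\frac{7672}{109} \approx 70.385$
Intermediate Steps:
$r = \frac{137}{109}$ ($r = \left(-137\right) \left(- \frac{1}{109}\right) = \frac{137}{109} \approx 1.2569$)
$E{\left(F \right)} = \frac{1}{2}$ ($E{\left(F \right)} = \frac{F}{2 F} = F \frac{1}{2 F} = \frac{1}{2}$)
$I{\left(G,z \right)} = \frac{z^{2}}{2}$ ($I{\left(G,z \right)} = \frac{z - 0}{2} z = \frac{z + 0}{2} z = \frac{z}{2} z = \frac{z^{2}}{2}$)
$r \left(24 + I{\left(8,-8 \right)}\right) = \frac{137 \left(24 + \frac{\left(-8\right)^{2}}{2}\right)}{109} = \frac{137 \left(24 + \frac{1}{2} \cdot 64\right)}{109} = \frac{137 \left(24 + 32\right)}{109} = \frac{137}{109} \cdot 56 = \frac{7672}{109}$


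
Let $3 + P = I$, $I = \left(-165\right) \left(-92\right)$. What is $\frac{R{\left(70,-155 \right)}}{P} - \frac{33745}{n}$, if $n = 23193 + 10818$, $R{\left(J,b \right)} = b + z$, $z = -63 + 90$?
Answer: $- \frac{172167091}{172061649} \approx -1.0006$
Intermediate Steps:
$z = 27$
$R{\left(J,b \right)} = 27 + b$ ($R{\left(J,b \right)} = b + 27 = 27 + b$)
$I = 15180$
$n = 34011$
$P = 15177$ ($P = -3 + 15180 = 15177$)
$\frac{R{\left(70,-155 \right)}}{P} - \frac{33745}{n} = \frac{27 - 155}{15177} - \frac{33745}{34011} = \left(-128\right) \frac{1}{15177} - \frac{33745}{34011} = - \frac{128}{15177} - \frac{33745}{34011} = - \frac{172167091}{172061649}$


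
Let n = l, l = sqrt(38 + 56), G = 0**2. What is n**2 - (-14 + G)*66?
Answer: 1018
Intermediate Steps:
G = 0
l = sqrt(94) ≈ 9.6954
n = sqrt(94) ≈ 9.6954
n**2 - (-14 + G)*66 = (sqrt(94))**2 - (-14 + 0)*66 = 94 - (-14)*66 = 94 - 1*(-924) = 94 + 924 = 1018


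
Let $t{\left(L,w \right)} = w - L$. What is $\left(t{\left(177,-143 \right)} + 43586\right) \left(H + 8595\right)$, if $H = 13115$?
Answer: $939304860$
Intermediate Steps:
$\left(t{\left(177,-143 \right)} + 43586\right) \left(H + 8595\right) = \left(\left(-143 - 177\right) + 43586\right) \left(13115 + 8595\right) = \left(\left(-143 - 177\right) + 43586\right) 21710 = \left(-320 + 43586\right) 21710 = 43266 \cdot 21710 = 939304860$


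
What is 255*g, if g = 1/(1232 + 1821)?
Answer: 255/3053 ≈ 0.083524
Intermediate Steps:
g = 1/3053 ≈ 0.00032755
255*g = 255*(1/3053) = 255/3053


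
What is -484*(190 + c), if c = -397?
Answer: 100188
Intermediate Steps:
-484*(190 + c) = -484*(190 - 397) = -484*(-207) = 100188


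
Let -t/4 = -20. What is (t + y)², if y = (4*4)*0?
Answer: 6400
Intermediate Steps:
t = 80 (t = -4*(-20) = 80)
y = 0 (y = 16*0 = 0)
(t + y)² = (80 + 0)² = 80² = 6400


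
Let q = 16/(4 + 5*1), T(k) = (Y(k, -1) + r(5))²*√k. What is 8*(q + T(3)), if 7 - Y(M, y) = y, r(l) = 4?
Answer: 128/9 + 1152*√3 ≈ 2009.5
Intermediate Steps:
Y(M, y) = 7 - y
T(k) = 144*√k (T(k) = ((7 - 1*(-1)) + 4)²*√k = ((7 + 1) + 4)²*√k = (8 + 4)²*√k = 12²*√k = 144*√k)
q = 16/9 (q = 16/(4 + 5) = 16/9 ≈ 1.7778)
8*(q + T(3)) = 8*(16/9 + 144*√3) = 128/9 + 1152*√3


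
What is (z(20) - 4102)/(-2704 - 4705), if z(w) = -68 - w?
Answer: 4190/7409 ≈ 0.56553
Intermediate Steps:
(z(20) - 4102)/(-2704 - 4705) = ((-68 - 1*20) - 4102)/(-2704 - 4705) = ((-68 - 20) - 4102)/(-7409) = (-88 - 4102)*(-1/7409) = -4190*(-1/7409) = 4190/7409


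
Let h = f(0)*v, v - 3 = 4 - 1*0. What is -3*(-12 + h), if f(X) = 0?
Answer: 36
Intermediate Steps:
v = 7 (v = 3 + (4 - 1*0) = 3 + (4 + 0) = 3 + 4 = 7)
h = 0 (h = 0*7 = 0)
-3*(-12 + h) = -3*(-12 + 0) = -3*(-12) = 36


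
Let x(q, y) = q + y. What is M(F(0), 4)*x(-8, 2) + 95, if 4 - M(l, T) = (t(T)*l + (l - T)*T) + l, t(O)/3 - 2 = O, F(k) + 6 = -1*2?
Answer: -1129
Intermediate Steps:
F(k) = -8 (F(k) = -6 - 1*2 = -6 - 2 = -8)
t(O) = 6 + 3*O
M(l, T) = 4 - l - T*(l - T) - l*(6 + 3*T) (M(l, T) = 4 - (((6 + 3*T)*l + (l - T)*T) + l) = 4 - ((l*(6 + 3*T) + T*(l - T)) + l) = 4 - ((T*(l - T) + l*(6 + 3*T)) + l) = 4 - (l + T*(l - T) + l*(6 + 3*T)) = 4 + (-l - T*(l - T) - l*(6 + 3*T)) = 4 - l - T*(l - T) - l*(6 + 3*T))
M(F(0), 4)*x(-8, 2) + 95 = (4 + 4**2 - 7*(-8) - 4*4*(-8))*(-8 + 2) + 95 = (4 + 16 + 56 + 128)*(-6) + 95 = 204*(-6) + 95 = -1224 + 95 = -1129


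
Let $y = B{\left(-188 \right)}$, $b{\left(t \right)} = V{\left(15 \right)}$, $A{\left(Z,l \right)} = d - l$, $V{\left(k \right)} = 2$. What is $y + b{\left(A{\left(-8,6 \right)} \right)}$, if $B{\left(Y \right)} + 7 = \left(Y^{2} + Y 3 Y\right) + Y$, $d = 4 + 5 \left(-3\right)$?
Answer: $141183$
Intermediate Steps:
$d = -11$ ($d = 4 - 15 = -11$)
$A{\left(Z,l \right)} = -11 - l$
$b{\left(t \right)} = 2$
$B{\left(Y \right)} = -7 + Y + 4 Y^{2}$ ($B{\left(Y \right)} = -7 + \left(\left(Y^{2} + Y 3 Y\right) + Y\right) = -7 + \left(\left(Y^{2} + 3 Y Y\right) + Y\right) = -7 + \left(\left(Y^{2} + 3 Y^{2}\right) + Y\right) = -7 + \left(4 Y^{2} + Y\right) = -7 + \left(Y + 4 Y^{2}\right) = -7 + Y + 4 Y^{2}$)
$y = 141181$ ($y = -7 - 188 + 4 \left(-188\right)^{2} = -7 - 188 + 4 \cdot 35344 = -7 - 188 + 141376 = 141181$)
$y + b{\left(A{\left(-8,6 \right)} \right)} = 141181 + 2 = 141183$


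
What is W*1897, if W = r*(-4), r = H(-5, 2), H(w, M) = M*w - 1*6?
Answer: 121408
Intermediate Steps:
H(w, M) = -6 + M*w (H(w, M) = M*w - 6 = -6 + M*w)
r = -16 (r = -6 + 2*(-5) = -6 - 10 = -16)
W = 64 (W = -16*(-4) = 64)
W*1897 = 64*1897 = 121408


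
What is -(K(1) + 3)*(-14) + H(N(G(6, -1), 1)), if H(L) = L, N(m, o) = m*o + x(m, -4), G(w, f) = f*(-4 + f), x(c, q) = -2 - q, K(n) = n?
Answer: 63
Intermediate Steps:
N(m, o) = 2 + m*o (N(m, o) = m*o + (-2 - 1*(-4)) = m*o + (-2 + 4) = m*o + 2 = 2 + m*o)
-(K(1) + 3)*(-14) + H(N(G(6, -1), 1)) = -(1 + 3)*(-14) + (2 - (-4 - 1)*1) = -1*4*(-14) + (2 - 1*(-5)*1) = -4*(-14) + (2 + 5*1) = 56 + (2 + 5) = 56 + 7 = 63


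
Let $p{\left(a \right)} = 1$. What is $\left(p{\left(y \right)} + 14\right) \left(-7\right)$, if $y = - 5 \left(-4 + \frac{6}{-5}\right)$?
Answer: $-105$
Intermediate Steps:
$y = 26$ ($y = - 5 \left(-4 + 6 \left(- \frac{1}{5}\right)\right) = - 5 \left(-4 - \frac{6}{5}\right) = \left(-5\right) \left(- \frac{26}{5}\right) = 26$)
$\left(p{\left(y \right)} + 14\right) \left(-7\right) = \left(1 + 14\right) \left(-7\right) = 15 \left(-7\right) = -105$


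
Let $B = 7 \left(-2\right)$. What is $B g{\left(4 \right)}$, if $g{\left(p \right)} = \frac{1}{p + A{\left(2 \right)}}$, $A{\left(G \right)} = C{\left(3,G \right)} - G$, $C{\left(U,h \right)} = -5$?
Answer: $\frac{14}{3} \approx 4.6667$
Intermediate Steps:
$B = -14$
$A{\left(G \right)} = -5 - G$
$g{\left(p \right)} = \frac{1}{-7 + p}$ ($g{\left(p \right)} = \frac{1}{p - 7} = \frac{1}{-7 + p}$)
$B g{\left(4 \right)} = - \frac{14}{-7 + 4} = - \frac{14}{-3} = \left(-14\right) \left(- \frac{1}{3}\right) = \frac{14}{3}$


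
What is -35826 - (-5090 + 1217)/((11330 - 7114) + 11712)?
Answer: -570632655/15928 ≈ -35826.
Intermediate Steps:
-35826 - (-5090 + 1217)/((11330 - 7114) + 11712) = -35826 - (-3873)/(4216 + 11712) = -35826 - (-3873)/15928 = -35826 - 1*(-3873/15928) = -35826 + 3873/15928 = -570632655/15928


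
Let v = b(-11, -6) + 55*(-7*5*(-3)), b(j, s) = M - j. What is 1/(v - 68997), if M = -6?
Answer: -1/63217 ≈ -1.5819e-5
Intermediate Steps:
b(j, s) = -6 - j
v = 5780 (v = (-6 - 1*(-11)) + 55*(-7*5*(-3)) = (-6 + 11) + 55*(-35*(-3)) = 5 + 55*105 = 5 + 5775 = 5780)
1/(v - 68997) = 1/(5780 - 68997) = 1/(-63217) = -1/63217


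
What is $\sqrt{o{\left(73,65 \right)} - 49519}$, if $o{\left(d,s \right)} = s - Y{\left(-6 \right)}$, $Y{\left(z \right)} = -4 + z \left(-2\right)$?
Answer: $i \sqrt{49462} \approx 222.4 i$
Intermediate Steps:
$Y{\left(z \right)} = -4 - 2 z$
$o{\left(d,s \right)} = -8 + s$ ($o{\left(d,s \right)} = s - \left(-4 - -12\right) = s - \left(-4 + 12\right) = s - 8 = -8 + s$)
$\sqrt{o{\left(73,65 \right)} - 49519} = \sqrt{\left(-8 + 65\right) - 49519} = \sqrt{57 - 49519} = \sqrt{-49462} = i \sqrt{49462}$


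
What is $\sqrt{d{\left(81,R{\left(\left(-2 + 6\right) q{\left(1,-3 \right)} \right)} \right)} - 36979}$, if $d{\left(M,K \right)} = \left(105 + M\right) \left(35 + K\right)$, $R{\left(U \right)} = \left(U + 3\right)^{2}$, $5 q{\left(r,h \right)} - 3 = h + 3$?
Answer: $\frac{i \sqrt{626131}}{5} \approx 158.26 i$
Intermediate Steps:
$q{\left(r,h \right)} = \frac{6}{5} + \frac{h}{5}$ ($q{\left(r,h \right)} = \frac{3}{5} + \frac{h + 3}{5} = \frac{3}{5} + \frac{3 + h}{5} = \frac{3}{5} + \left(\frac{3}{5} + \frac{h}{5}\right) = \frac{6}{5} + \frac{h}{5}$)
$R{\left(U \right)} = \left(3 + U\right)^{2}$
$d{\left(M,K \right)} = \left(35 + K\right) \left(105 + M\right)$
$\sqrt{d{\left(81,R{\left(\left(-2 + 6\right) q{\left(1,-3 \right)} \right)} \right)} - 36979} = \sqrt{\left(3675 + 35 \cdot 81 + 105 \left(3 + \left(-2 + 6\right) \left(\frac{6}{5} + \frac{1}{5} \left(-3\right)\right)\right)^{2} + \left(3 + \left(-2 + 6\right) \left(\frac{6}{5} + \frac{1}{5} \left(-3\right)\right)\right)^{2} \cdot 81\right) - 36979} = \sqrt{\left(3675 + 2835 + 105 \left(3 + 4 \left(\frac{6}{5} - \frac{3}{5}\right)\right)^{2} + \left(3 + 4 \left(\frac{6}{5} - \frac{3}{5}\right)\right)^{2} \cdot 81\right) - 36979} = \sqrt{\left(3675 + 2835 + 105 \left(3 + 4 \cdot \frac{3}{5}\right)^{2} + \left(3 + 4 \cdot \frac{3}{5}\right)^{2} \cdot 81\right) - 36979} = \sqrt{\left(3675 + 2835 + 105 \left(3 + \frac{12}{5}\right)^{2} + \left(3 + \frac{12}{5}\right)^{2} \cdot 81\right) - 36979} = \sqrt{\left(3675 + 2835 + 105 \left(\frac{27}{5}\right)^{2} + \left(\frac{27}{5}\right)^{2} \cdot 81\right) - 36979} = \sqrt{\left(3675 + 2835 + 105 \cdot \frac{729}{25} + \frac{729}{25} \cdot 81\right) - 36979} = \sqrt{\left(3675 + 2835 + \frac{15309}{5} + \frac{59049}{25}\right) - 36979} = \sqrt{\frac{298344}{25} - 36979} = \sqrt{- \frac{626131}{25}} = \frac{i \sqrt{626131}}{5}$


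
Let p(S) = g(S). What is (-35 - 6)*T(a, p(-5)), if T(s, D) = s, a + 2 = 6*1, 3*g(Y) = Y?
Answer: -164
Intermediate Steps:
g(Y) = Y/3
p(S) = S/3
a = 4 (a = -2 + 6*1 = -2 + 6 = 4)
(-35 - 6)*T(a, p(-5)) = (-35 - 6)*4 = -41*4 = -164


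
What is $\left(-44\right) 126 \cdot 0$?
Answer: $0$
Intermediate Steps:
$\left(-44\right) 126 \cdot 0 = \left(-5544\right) 0 = 0$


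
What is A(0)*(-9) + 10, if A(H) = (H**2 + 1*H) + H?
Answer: 10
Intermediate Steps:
A(H) = H**2 + 2*H (A(H) = (H**2 + H) + H = (H + H**2) + H = H**2 + 2*H)
A(0)*(-9) + 10 = (0*(2 + 0))*(-9) + 10 = (0*2)*(-9) + 10 = 0*(-9) + 10 = 0 + 10 = 10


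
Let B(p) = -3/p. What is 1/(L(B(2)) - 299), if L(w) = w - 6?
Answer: -2/613 ≈ -0.0032626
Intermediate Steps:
L(w) = -6 + w
1/(L(B(2)) - 299) = 1/((-6 - 3/2) - 299) = 1/(-15/2 - 299) = 1/(-613/2) = -2/613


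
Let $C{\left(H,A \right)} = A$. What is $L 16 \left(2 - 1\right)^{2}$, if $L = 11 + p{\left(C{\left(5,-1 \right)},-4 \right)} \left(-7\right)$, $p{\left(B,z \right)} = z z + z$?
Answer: $-1168$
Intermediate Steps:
$p{\left(B,z \right)} = z + z^{2}$ ($p{\left(B,z \right)} = z^{2} + z = z + z^{2}$)
$L = -73$ ($L = 11 + - 4 \left(1 - 4\right) \left(-7\right) = 11 + \left(-4\right) \left(-3\right) \left(-7\right) = 11 + 12 \left(-7\right) = 11 - 84 = -73$)
$L 16 \left(2 - 1\right)^{2} = - 73 \cdot 16 \left(2 - 1\right)^{2} = - 73 \cdot 16 \cdot 1^{2} = - 73 \cdot 16 \cdot 1 = \left(-73\right) 16 = -1168$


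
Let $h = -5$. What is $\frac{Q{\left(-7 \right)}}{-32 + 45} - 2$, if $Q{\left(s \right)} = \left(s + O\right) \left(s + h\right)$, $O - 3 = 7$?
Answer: $- \frac{62}{13} \approx -4.7692$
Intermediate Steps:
$O = 10$ ($O = 3 + 7 = 10$)
$Q{\left(s \right)} = \left(-5 + s\right) \left(10 + s\right)$ ($Q{\left(s \right)} = \left(s + 10\right) \left(s - 5\right) = \left(10 + s\right) \left(-5 + s\right) = \left(-5 + s\right) \left(10 + s\right)$)
$\frac{Q{\left(-7 \right)}}{-32 + 45} - 2 = \frac{-50 + \left(-7\right)^{2} + 5 \left(-7\right)}{-32 + 45} - 2 = \frac{-50 + 49 - 35}{13} - 2 = \frac{1}{13} \left(-36\right) - 2 = - \frac{36}{13} - 2 = - \frac{62}{13}$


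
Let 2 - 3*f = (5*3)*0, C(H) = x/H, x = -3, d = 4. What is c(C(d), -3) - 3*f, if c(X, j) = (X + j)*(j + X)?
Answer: 193/16 ≈ 12.063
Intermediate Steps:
C(H) = -3/H
c(X, j) = (X + j)² (c(X, j) = (X + j)*(X + j) = (X + j)²)
f = ⅔ (f = ⅔ - 5*3*0/3 = ⅔ - 5*0 = ⅔ - ⅓*0 = ⅔ + 0 = ⅔ ≈ 0.66667)
c(C(d), -3) - 3*f = (-3/4 - 3)² - 3*⅔ = (-3*¼ - 3)² - 2 = (-¾ - 3)² - 2 = (-15/4)² - 2 = 225/16 - 2 = 193/16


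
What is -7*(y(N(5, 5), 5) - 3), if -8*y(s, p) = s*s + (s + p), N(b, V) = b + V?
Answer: 973/8 ≈ 121.63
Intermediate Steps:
N(b, V) = V + b
y(s, p) = -p/8 - s/8 - s²/8 (y(s, p) = -(s*s + (s + p))/8 = -(s² + (p + s))/8 = -(p + s + s²)/8 = -p/8 - s/8 - s²/8)
-7*(y(N(5, 5), 5) - 3) = -7*((-⅛*5 - (5 + 5)/8 - (5 + 5)²/8) - 3) = -7*((-5/8 - ⅛*10 - ⅛*10²) - 3) = -7*((-5/8 - 5/4 - ⅛*100) - 3) = -7*((-5/8 - 5/4 - 25/2) - 3) = -7*(-115/8 - 3) = -7*(-139/8) = 973/8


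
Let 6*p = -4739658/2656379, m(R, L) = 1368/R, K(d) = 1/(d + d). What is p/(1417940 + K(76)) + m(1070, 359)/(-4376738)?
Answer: -30579910722822718/60935886436895914403735 ≈ -5.0184e-7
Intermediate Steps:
K(d) = 1/(2*d)
p = -71813/241489 (p = (-4739658/2656379)/6 = (-4739658*1/2656379)/6 = (⅙)*(-430878/241489) = -71813/241489 ≈ -0.29738)
p/(1417940 + K(76)) + m(1070, 359)/(-4376738) = -71813/(241489*(1417940 + (½)/76)) + (1368/1070)/(-4376738) = -71813/(241489*(1417940 + (½)*(1/76))) + (1368*(1/1070))*(-1/4376738) = -71813/(241489*(1417940 + 1/152)) + (684/535)*(-1/4376738) = -71813/(241489*215526881/152) - 342/1170777415 = -71813/241489*152/215526881 - 342/1170777415 = -10915576/52047370965809 - 342/1170777415 = -30579910722822718/60935886436895914403735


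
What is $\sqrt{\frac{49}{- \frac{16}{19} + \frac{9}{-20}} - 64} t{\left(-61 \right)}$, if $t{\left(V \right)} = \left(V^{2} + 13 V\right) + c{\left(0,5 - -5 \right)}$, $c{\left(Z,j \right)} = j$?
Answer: $\frac{5876 i \sqrt{6142901}}{491} \approx 29661.0 i$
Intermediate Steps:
$t{\left(V \right)} = 10 + V^{2} + 13 V$ ($t{\left(V \right)} = \left(V^{2} + 13 V\right) + \left(5 - -5\right) = \left(V^{2} + 13 V\right) + \left(5 + 5\right) = \left(V^{2} + 13 V\right) + 10 = 10 + V^{2} + 13 V$)
$\sqrt{\frac{49}{- \frac{16}{19} + \frac{9}{-20}} - 64} t{\left(-61 \right)} = \sqrt{\frac{49}{- \frac{16}{19} + \frac{9}{-20}} - 64} \left(10 + \left(-61\right)^{2} + 13 \left(-61\right)\right) = \sqrt{\frac{49}{\left(-16\right) \frac{1}{19} + 9 \left(- \frac{1}{20}\right)} - 64} \left(10 + 3721 - 793\right) = \sqrt{\frac{49}{- \frac{16}{19} - \frac{9}{20}} - 64} \cdot 2938 = \sqrt{\frac{49}{- \frac{491}{380}} - 64} \cdot 2938 = \sqrt{49 \left(- \frac{380}{491}\right) - 64} \cdot 2938 = \sqrt{- \frac{18620}{491} - 64} \cdot 2938 = \sqrt{- \frac{50044}{491}} \cdot 2938 = \frac{2 i \sqrt{6142901}}{491} \cdot 2938 = \frac{5876 i \sqrt{6142901}}{491}$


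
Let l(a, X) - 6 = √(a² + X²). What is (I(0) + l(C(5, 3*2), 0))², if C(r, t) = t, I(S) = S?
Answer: 144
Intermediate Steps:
l(a, X) = 6 + √(X² + a²) (l(a, X) = 6 + √(a² + X²) = 6 + √(X² + a²))
(I(0) + l(C(5, 3*2), 0))² = (0 + (6 + √(0² + (3*2)²)))² = (0 + (6 + √(0 + 6²)))² = (0 + (6 + √(0 + 36)))² = (0 + (6 + √36))² = (0 + (6 + 6))² = (0 + 12)² = 12² = 144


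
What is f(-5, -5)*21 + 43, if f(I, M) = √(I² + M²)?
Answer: 43 + 105*√2 ≈ 191.49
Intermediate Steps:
f(-5, -5)*21 + 43 = √((-5)² + (-5)²)*21 + 43 = √(25 + 25)*21 + 43 = √50*21 + 43 = (5*√2)*21 + 43 = 105*√2 + 43 = 43 + 105*√2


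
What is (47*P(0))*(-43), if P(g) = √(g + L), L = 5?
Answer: -2021*√5 ≈ -4519.1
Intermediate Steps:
P(g) = √(5 + g) (P(g) = √(g + 5) = √(5 + g))
(47*P(0))*(-43) = (47*√(5 + 0))*(-43) = (47*√5)*(-43) = -2021*√5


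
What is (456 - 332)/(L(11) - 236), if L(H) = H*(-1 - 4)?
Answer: -124/291 ≈ -0.42612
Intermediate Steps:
L(H) = -5*H (L(H) = H*(-5) = -5*H)
(456 - 332)/(L(11) - 236) = (456 - 332)/(-5*11 - 236) = 124/(-55 - 236) = 124/(-291) = 124*(-1/291) = -124/291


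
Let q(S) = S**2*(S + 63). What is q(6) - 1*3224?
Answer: -740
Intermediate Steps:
q(S) = S**2*(63 + S)
q(6) - 1*3224 = 6**2*(63 + 6) - 1*3224 = 36*69 - 3224 = 2484 - 3224 = -740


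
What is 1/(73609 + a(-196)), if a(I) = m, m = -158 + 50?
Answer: 1/73501 ≈ 1.3605e-5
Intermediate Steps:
m = -108
a(I) = -108
1/(73609 + a(-196)) = 1/(73609 - 108) = 1/73501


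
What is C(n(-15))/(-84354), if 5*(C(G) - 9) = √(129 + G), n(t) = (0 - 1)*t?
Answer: -19/140590 ≈ -0.00013514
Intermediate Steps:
n(t) = -t
C(G) = 9 + √(129 + G)/5
C(n(-15))/(-84354) = (9 + √(129 - 1*(-15))/5)/(-84354) = (9 + √(129 + 15)/5)*(-1/84354) = (9 + √144/5)*(-1/84354) = (9 + (⅕)*12)*(-1/84354) = (9 + 12/5)*(-1/84354) = (57/5)*(-1/84354) = -19/140590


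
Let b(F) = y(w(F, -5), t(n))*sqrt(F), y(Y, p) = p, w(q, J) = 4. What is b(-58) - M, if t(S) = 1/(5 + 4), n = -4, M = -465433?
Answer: 465433 + I*sqrt(58)/9 ≈ 4.6543e+5 + 0.8462*I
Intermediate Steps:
t(S) = 1/9
b(F) = sqrt(F)/9
b(-58) - M = sqrt(-58)/9 - 1*(-465433) = (I*sqrt(58))/9 + 465433 = I*sqrt(58)/9 + 465433 = 465433 + I*sqrt(58)/9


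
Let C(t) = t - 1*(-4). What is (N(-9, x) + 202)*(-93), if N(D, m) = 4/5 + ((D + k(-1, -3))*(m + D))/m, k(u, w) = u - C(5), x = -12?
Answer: -315363/20 ≈ -15768.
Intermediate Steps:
C(t) = 4 + t (C(t) = t + 4 = 4 + t)
k(u, w) = -9 + u (k(u, w) = u - (4 + 5) = u - 1*9 = u - 9 = -9 + u)
N(D, m) = ⅘ + (-10 + D)*(D + m)/m (N(D, m) = 4/5 + ((D + (-9 - 1))*(m + D))/m = 4*(⅕) + ((D - 10)*(D + m))/m = ⅘ + ((-10 + D)*(D + m))/m = ⅘ + (-10 + D)*(D + m)/m)
(N(-9, x) + 202)*(-93) = ((-46/5 - 9 + (-9)²/(-12) - 10*(-9)/(-12)) + 202)*(-93) = ((-46/5 - 9 + 81*(-1/12) - 10*(-9)*(-1/12)) + 202)*(-93) = ((-46/5 - 9 - 27/4 - 15/2) + 202)*(-93) = (-649/20 + 202)*(-93) = (3391/20)*(-93) = -315363/20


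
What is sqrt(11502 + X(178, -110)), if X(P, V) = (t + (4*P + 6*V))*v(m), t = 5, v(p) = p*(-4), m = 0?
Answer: 9*sqrt(142) ≈ 107.25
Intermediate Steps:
v(p) = -4*p
X(P, V) = 0 (X(P, V) = (5 + (4*P + 6*V))*(-4*0) = (5 + 4*P + 6*V)*0 = 0)
sqrt(11502 + X(178, -110)) = sqrt(11502 + 0) = sqrt(11502) = 9*sqrt(142)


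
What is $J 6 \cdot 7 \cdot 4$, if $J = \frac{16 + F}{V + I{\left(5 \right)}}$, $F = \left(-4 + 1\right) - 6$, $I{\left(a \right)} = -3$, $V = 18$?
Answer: $\frac{392}{5} \approx 78.4$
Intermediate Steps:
$F = -9$ ($F = -3 - 6 = -9$)
$J = \frac{7}{15}$ ($J = \frac{16 - 9}{18 - 3} = \frac{7}{15} \approx 0.46667$)
$J 6 \cdot 7 \cdot 4 = \frac{7 \cdot 6 \cdot 7}{15} \cdot 4 = \frac{7}{15} \cdot 42 \cdot 4 = \frac{98}{5} \cdot 4 = \frac{392}{5}$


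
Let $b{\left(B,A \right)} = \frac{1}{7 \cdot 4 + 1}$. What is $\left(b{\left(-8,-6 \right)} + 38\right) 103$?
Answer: $\frac{113609}{29} \approx 3917.6$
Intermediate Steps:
$b{\left(B,A \right)} = \frac{1}{29}$ ($b{\left(B,A \right)} = \frac{1}{28 + 1} = \frac{1}{29}$)
$\left(b{\left(-8,-6 \right)} + 38\right) 103 = \left(\frac{1}{29} + 38\right) 103 = \frac{1103}{29} \cdot 103 = \frac{113609}{29}$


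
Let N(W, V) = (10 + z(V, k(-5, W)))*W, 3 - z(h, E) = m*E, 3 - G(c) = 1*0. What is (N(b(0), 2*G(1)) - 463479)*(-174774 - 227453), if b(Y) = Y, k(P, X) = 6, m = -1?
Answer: 186423767733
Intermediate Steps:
G(c) = 3 (G(c) = 3 - 0 = 3 - 1*0 = 3 + 0 = 3)
z(h, E) = 3 + E (z(h, E) = 3 - (-1)*E = 3 + E)
N(W, V) = 19*W (N(W, V) = (10 + (3 + 6))*W = (10 + 9)*W = 19*W)
(N(b(0), 2*G(1)) - 463479)*(-174774 - 227453) = (19*0 - 463479)*(-174774 - 227453) = (0 - 463479)*(-402227) = -463479*(-402227) = 186423767733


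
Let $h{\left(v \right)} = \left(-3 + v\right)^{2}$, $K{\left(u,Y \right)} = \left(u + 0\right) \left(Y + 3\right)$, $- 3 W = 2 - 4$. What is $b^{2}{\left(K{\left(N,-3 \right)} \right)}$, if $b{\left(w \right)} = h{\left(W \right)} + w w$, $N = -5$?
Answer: $\frac{2401}{81} \approx 29.642$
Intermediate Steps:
$W = \frac{2}{3}$ ($W = - \frac{2 - 4}{3} = \left(- \frac{1}{3}\right) \left(-2\right) = \frac{2}{3} \approx 0.66667$)
$K{\left(u,Y \right)} = u \left(3 + Y\right)$
$b{\left(w \right)} = \frac{49}{9} + w^{2}$ ($b{\left(w \right)} = \left(-3 + \frac{2}{3}\right)^{2} + w w = \left(- \frac{7}{3}\right)^{2} + w^{2} = \frac{49}{9} + w^{2}$)
$b^{2}{\left(K{\left(N,-3 \right)} \right)} = \left(\frac{49}{9} + \left(- 5 \left(3 - 3\right)\right)^{2}\right)^{2} = \left(\frac{49}{9} + \left(\left(-5\right) 0\right)^{2}\right)^{2} = \left(\frac{49}{9} + 0^{2}\right)^{2} = \left(\frac{49}{9} + 0\right)^{2} = \left(\frac{49}{9}\right)^{2} = \frac{2401}{81}$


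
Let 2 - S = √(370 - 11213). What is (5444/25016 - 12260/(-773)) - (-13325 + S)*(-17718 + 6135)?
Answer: -746037073525585/4834342 - 11583*I*√10843 ≈ -1.5432e+8 - 1.2061e+6*I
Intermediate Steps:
S = 2 - I*√10843 (S = 2 - √(370 - 11213) = 2 - √(-10843) = 2 - I*√10843 ≈ 2.0 - 104.13*I)
(5444/25016 - 12260/(-773)) - (-13325 + S)*(-17718 + 6135) = (5444/25016 - 12260/(-773)) - (-13325 + (2 - I*√10843))*(-17718 + 6135) = (5444*(1/25016) - 12260*(-1/773)) - (-13323 - I*√10843)*(-11583) = (1361/6254 + 12260/773) - (154320309 + 11583*I*√10843) = 77726093/4834342 + (-154320309 - 11583*I*√10843) = -746037073525585/4834342 - 11583*I*√10843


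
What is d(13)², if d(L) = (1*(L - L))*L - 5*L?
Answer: 4225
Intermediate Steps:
d(L) = -5*L (d(L) = (1*0)*L - 5*L = 0*L - 5*L = 0 - 5*L = -5*L)
d(13)² = (-5*13)² = (-65)² = 4225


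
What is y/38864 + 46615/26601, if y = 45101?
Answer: 430196723/147688752 ≈ 2.9129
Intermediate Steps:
y/38864 + 46615/26601 = 45101/38864 + 46615/26601 = 45101*(1/38864) + 46615*(1/26601) = 6443/5552 + 46615/26601 = 430196723/147688752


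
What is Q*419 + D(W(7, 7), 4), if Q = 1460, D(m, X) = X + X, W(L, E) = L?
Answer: 611748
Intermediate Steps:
D(m, X) = 2*X
Q*419 + D(W(7, 7), 4) = 1460*419 + 2*4 = 611740 + 8 = 611748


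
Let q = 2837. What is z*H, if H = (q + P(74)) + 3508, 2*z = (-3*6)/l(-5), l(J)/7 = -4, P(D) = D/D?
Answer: 28557/14 ≈ 2039.8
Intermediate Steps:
P(D) = 1
l(J) = -28 (l(J) = 7*(-4) = -28)
z = 9/28 (z = (-3*6/(-28))/2 = (-18*(-1/28))/2 = (½)*(9/14) = 9/28 ≈ 0.32143)
H = 6346 (H = (2837 + 1) + 3508 = 2838 + 3508 = 6346)
z*H = (9/28)*6346 = 28557/14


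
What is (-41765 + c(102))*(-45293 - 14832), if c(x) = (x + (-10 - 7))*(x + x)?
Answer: 1468553125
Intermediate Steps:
c(x) = 2*x*(-17 + x) (c(x) = (x - 17)*(2*x) = (-17 + x)*(2*x) = 2*x*(-17 + x))
(-41765 + c(102))*(-45293 - 14832) = (-41765 + 2*102*(-17 + 102))*(-45293 - 14832) = (-41765 + 2*102*85)*(-60125) = (-41765 + 17340)*(-60125) = -24425*(-60125) = 1468553125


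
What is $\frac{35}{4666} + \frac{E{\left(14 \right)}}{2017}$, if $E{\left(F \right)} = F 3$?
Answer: $\frac{266567}{9411322} \approx 0.028324$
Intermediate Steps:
$E{\left(F \right)} = 3 F$
$\frac{35}{4666} + \frac{E{\left(14 \right)}}{2017} = \frac{35}{4666} + \frac{3 \cdot 14}{2017} = 35 \cdot \frac{1}{4666} + 42 \cdot \frac{1}{2017} = \frac{35}{4666} + \frac{42}{2017} = \frac{266567}{9411322}$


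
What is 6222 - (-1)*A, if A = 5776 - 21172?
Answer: -9174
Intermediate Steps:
A = -15396
6222 - (-1)*A = 6222 - (-1)*(-15396) = 6222 - 1*15396 = 6222 - 15396 = -9174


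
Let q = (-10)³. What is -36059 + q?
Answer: -37059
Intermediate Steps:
q = -1000
-36059 + q = -36059 - 1000 = -37059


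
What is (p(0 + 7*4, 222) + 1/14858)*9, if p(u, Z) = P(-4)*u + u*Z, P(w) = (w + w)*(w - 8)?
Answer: 1190660697/14858 ≈ 80136.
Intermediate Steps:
P(w) = 2*w*(-8 + w) (P(w) = (2*w)*(-8 + w) = 2*w*(-8 + w))
p(u, Z) = 96*u + Z*u (p(u, Z) = (2*(-4)*(-8 - 4))*u + u*Z = (2*(-4)*(-12))*u + Z*u = 96*u + Z*u)
(p(0 + 7*4, 222) + 1/14858)*9 = ((0 + 7*4)*(96 + 222) + 1/14858)*9 = ((0 + 28)*318 + 1/14858)*9 = (28*318 + 1/14858)*9 = (8904 + 1/14858)*9 = (132295633/14858)*9 = 1190660697/14858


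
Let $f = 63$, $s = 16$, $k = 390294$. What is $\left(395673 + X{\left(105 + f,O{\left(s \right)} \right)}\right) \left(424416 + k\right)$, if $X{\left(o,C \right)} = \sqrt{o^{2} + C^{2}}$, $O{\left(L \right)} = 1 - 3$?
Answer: $322358749830 + 1629420 \sqrt{7057} \approx 3.225 \cdot 10^{11}$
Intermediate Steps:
$O{\left(L \right)} = -2$
$X{\left(o,C \right)} = \sqrt{C^{2} + o^{2}}$
$\left(395673 + X{\left(105 + f,O{\left(s \right)} \right)}\right) \left(424416 + k\right) = \left(395673 + \sqrt{\left(-2\right)^{2} + \left(105 + 63\right)^{2}}\right) \left(424416 + 390294\right) = \left(395673 + \sqrt{4 + 168^{2}}\right) 814710 = \left(395673 + \sqrt{4 + 28224}\right) 814710 = \left(395673 + \sqrt{28228}\right) 814710 = \left(395673 + 2 \sqrt{7057}\right) 814710 = 322358749830 + 1629420 \sqrt{7057}$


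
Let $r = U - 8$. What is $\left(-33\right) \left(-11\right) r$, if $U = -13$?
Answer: $-7623$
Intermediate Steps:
$r = -21$ ($r = -13 - 8 = -21$)
$\left(-33\right) \left(-11\right) r = \left(-33\right) \left(-11\right) \left(-21\right) = 363 \left(-21\right) = -7623$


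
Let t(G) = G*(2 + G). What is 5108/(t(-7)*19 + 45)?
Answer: 2554/355 ≈ 7.1944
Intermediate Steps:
5108/(t(-7)*19 + 45) = 5108/(-7*(2 - 7)*19 + 45) = 5108/(-7*(-5)*19 + 45) = 5108/(35*19 + 45) = 5108/(665 + 45) = 5108/710 = 5108*(1/710) = 2554/355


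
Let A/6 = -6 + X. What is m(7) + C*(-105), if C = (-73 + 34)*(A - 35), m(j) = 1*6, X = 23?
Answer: 274371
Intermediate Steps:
A = 102 (A = 6*(-6 + 23) = 6*17 = 102)
m(j) = 6
C = -2613 (C = (-73 + 34)*(102 - 35) = -39*67 = -2613)
m(7) + C*(-105) = 6 - 2613*(-105) = 6 + 274365 = 274371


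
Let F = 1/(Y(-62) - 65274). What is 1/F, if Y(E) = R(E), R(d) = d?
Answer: -65336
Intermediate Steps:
Y(E) = E
F = -1/65336 (F = 1/(-62 - 65274) = 1/(-65336) = -1/65336 ≈ -1.5306e-5)
1/F = 1/(-1/65336) = -65336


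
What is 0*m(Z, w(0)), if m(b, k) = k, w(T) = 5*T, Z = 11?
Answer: 0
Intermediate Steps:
0*m(Z, w(0)) = 0*(5*0) = 0*0 = 0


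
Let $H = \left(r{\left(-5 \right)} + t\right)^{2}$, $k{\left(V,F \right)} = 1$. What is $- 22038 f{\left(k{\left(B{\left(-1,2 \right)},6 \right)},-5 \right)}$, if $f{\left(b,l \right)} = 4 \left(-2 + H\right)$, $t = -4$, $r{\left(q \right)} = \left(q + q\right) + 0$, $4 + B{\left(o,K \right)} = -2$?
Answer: $-17101488$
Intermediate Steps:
$B{\left(o,K \right)} = -6$ ($B{\left(o,K \right)} = -4 - 2 = -6$)
$r{\left(q \right)} = 2 q$ ($r{\left(q \right)} = 2 q + 0 = 2 q$)
$H = 196$ ($H = \left(2 \left(-5\right) - 4\right)^{2} = \left(-10 - 4\right)^{2} = \left(-14\right)^{2} = 196$)
$f{\left(b,l \right)} = 776$ ($f{\left(b,l \right)} = 4 \left(-2 + 196\right) = 4 \cdot 194 = 776$)
$- 22038 f{\left(k{\left(B{\left(-1,2 \right)},6 \right)},-5 \right)} = \left(-22038\right) 776 = -17101488$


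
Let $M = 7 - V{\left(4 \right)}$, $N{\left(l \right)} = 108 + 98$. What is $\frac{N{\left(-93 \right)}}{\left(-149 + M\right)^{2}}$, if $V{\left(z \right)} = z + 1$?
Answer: $\frac{206}{21609} \approx 0.0095331$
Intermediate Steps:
$N{\left(l \right)} = 206$
$V{\left(z \right)} = 1 + z$
$M = 2$ ($M = 7 - \left(1 + 4\right) = 7 - 5 = 2$)
$\frac{N{\left(-93 \right)}}{\left(-149 + M\right)^{2}} = \frac{206}{\left(-149 + 2\right)^{2}} = \frac{206}{\left(-147\right)^{2}} = \frac{206}{21609}$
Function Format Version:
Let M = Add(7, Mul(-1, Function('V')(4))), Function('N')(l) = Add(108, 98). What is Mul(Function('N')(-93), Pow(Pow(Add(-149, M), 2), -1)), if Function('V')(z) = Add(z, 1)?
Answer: Rational(206, 21609) ≈ 0.0095331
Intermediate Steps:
Function('N')(l) = 206
Function('V')(z) = Add(1, z)
M = 2 (M = Add(7, Mul(-1, Add(1, 4))) = Add(7, Mul(-1, 5)) = Add(7, -5) = 2)
Mul(Function('N')(-93), Pow(Pow(Add(-149, M), 2), -1)) = Mul(206, Pow(Pow(Add(-149, 2), 2), -1)) = Mul(206, Pow(Pow(-147, 2), -1)) = Mul(206, Pow(21609, -1)) = Mul(206, Rational(1, 21609)) = Rational(206, 21609)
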